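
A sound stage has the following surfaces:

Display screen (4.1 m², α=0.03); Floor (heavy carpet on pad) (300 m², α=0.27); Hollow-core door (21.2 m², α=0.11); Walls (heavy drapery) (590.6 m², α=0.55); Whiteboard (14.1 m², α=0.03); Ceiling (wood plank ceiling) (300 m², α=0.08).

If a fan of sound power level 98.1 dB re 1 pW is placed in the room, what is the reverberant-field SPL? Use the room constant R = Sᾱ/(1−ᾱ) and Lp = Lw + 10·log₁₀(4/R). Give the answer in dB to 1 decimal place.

75.9 dB

Σ(Sᵢαᵢ) = 4.1·0.03 + 300·0.27 + 21.2·0.11 + 590.6·0.55 + 14.1·0.03 + 300·0.08 = 432.708; total area S = 1230.0 m².
ᾱ = 432.708/1230.0 = 0.3518; R = Sᾱ/(1−ᾱ) = 432.708/(1−0.3518) = 667.553 m².
Lp = Lw + 10 log₁₀(4/R) = 98.1 -22.22 = 75.9 dB.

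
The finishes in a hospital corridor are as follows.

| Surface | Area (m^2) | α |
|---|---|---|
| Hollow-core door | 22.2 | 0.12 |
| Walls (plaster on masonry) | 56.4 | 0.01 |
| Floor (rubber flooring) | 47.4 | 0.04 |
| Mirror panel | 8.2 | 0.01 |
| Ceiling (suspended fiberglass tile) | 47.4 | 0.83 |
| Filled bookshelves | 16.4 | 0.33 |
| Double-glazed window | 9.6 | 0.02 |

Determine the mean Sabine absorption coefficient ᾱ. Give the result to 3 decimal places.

0.242

Total surface area S = 207.6 m^2.
A = 22.2×0.12 + 56.4×0.01 + 47.4×0.04 + 8.2×0.01 + 47.4×0.83 + 16.4×0.33 + 9.6×0.02 = 50.152 sabins.
ᾱ = 50.152 / 207.6 = 0.242.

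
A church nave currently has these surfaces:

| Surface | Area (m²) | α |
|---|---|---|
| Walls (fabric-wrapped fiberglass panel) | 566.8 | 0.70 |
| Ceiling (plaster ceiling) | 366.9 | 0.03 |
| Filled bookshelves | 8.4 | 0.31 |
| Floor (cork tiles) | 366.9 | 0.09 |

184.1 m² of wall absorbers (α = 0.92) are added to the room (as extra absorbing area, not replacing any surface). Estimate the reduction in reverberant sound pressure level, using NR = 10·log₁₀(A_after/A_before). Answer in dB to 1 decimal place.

1.4 dB

Summing Sᵢαᵢ: 396.760 + 11.007 + 2.604 + 33.021 → A_before = 443.392 sabins.
Treatment contributes 184.1·0.92 = 169.372 sabins.
A_after = 443.392 + 169.372 = 612.764 sabins.
NR = 10·log₁₀(612.764/443.392) = 1.4 dB.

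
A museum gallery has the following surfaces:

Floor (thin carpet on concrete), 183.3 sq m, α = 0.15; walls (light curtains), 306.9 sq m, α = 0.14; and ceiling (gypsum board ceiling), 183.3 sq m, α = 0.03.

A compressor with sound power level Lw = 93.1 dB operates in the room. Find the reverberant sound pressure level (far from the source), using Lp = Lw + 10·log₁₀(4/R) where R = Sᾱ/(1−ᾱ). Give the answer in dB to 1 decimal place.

79.8 dB

Σ(Sᵢαᵢ) = 183.3·0.15 + 306.9·0.14 + 183.3·0.03 = 75.960; total area S = 673.5 sq m.
ᾱ = 75.960/673.5 = 0.1128; R = Sᾱ/(1−ᾱ) = 75.960/(1−0.1128) = 85.618 sq m.
Lp = 93.1 + 10·log₁₀(4/85.618) = 93.1 + (-13.31) = 79.8 dB.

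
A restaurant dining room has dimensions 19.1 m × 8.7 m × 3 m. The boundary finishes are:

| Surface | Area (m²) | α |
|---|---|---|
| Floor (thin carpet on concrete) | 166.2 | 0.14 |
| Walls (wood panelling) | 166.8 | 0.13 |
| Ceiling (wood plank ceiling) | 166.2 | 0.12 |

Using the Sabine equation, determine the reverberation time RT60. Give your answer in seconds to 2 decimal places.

A = Σ Sᵢαᵢ = 166.2×0.14 + 166.8×0.13 + 166.2×0.12 = 64.896 sabins.
Volume V = 19.1 × 8.7 × 3 = 498.51 m³.
T = 0.161 V/A = 0.161·498.51/64.896 = 1.24 s.

1.24 s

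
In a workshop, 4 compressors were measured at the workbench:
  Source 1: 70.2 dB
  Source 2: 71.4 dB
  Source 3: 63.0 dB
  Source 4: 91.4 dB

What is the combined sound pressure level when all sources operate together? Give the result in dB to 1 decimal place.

91.5 dB

Σ 10^(Lᵢ/10) = 1.407e+09.
Back to dB: 10·log₁₀ Σ = 91.5 dB.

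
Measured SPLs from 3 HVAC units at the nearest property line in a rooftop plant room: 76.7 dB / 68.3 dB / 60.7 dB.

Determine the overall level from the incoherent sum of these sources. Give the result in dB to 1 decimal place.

Sum in the linear (power) domain: Σ 10^(Lᵢ/10) = 10^(76.7/10) + 10^(68.3/10) + 10^(60.7/10) = 5.471e+07.
L_total = 10·log₁₀(5.471e+07) = 77.4 dB.

77.4 dB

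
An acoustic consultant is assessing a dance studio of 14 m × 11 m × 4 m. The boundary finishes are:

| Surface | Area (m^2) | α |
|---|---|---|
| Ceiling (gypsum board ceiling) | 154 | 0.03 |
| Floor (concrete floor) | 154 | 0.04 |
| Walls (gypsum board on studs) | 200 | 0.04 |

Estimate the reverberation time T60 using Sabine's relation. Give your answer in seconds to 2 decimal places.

Summing Sᵢαᵢ: 4.620 + 6.160 + 8.000 → A = 18.780 sabins.
Room volume: 616 m³.
T = 0.161 V/A = 0.161·616/18.780 = 5.28 s.

5.28 s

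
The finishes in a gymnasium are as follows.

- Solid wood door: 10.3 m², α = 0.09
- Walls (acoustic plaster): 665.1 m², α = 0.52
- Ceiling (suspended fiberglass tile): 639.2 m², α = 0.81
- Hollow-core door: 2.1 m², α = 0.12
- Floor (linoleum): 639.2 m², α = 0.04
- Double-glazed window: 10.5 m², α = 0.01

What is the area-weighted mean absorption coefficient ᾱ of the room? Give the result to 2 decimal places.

0.45

S = Σ Sᵢ = 10.3 + 665.1 + 639.2 + 2.1 + 639.2 + 10.5 = 1966.4 m².
A = 10.3*0.09 + 665.1*0.52 + 639.2*0.81 + 2.1*0.12 + 639.2*0.04 + 10.5*0.01 = 890.456 sabins.
ᾱ = A/S = 0.45.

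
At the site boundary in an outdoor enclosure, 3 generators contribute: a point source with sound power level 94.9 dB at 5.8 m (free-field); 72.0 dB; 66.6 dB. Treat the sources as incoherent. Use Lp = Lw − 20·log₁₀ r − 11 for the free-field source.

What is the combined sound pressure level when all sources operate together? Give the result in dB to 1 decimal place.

Source at 5.8 m: Lp = 94.9 − 20·log₁₀(5.8) − 11 = 68.6 dB.
Σ 10^(Lᵢ/10) = 2.766e+07.
Combined level = 10 log₁₀(2.766e+07) = 74.4 dB.

74.4 dB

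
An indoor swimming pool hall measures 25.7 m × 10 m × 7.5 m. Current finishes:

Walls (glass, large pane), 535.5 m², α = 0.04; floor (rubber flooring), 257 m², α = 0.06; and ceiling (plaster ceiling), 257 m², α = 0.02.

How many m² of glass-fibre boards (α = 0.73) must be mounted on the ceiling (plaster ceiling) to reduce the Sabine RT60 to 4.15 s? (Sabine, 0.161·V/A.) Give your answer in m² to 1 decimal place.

A₁ = Σ Sᵢαᵢ = 535.5×0.04 + 257×0.06 + 257×0.02 = 41.980 sabins.
V = 1927.5 m³. Target absorption A₂ = 0.161 × 1927.5 / 4.15 = 74.778 sabins.
ΔA needed = 74.778 − 41.980 = 32.798 sabins.
Each m² of panel replacing the ceiling (plaster ceiling) adds (0.73 − 0.02) = 0.71 sabins.
Panel area = 32.798 / 0.71 = 46.2 m².

46.2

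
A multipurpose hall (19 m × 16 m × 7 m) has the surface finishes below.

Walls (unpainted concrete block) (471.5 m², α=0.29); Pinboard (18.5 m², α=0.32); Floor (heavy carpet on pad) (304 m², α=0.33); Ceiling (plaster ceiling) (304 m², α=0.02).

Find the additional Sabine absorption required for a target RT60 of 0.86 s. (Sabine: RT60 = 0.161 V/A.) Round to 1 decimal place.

A₁ = Σ Sᵢαᵢ = 471.5*0.29 + 18.5*0.32 + 304*0.33 + 304*0.02 = 249.055 sabins.
V = 2128 m³. Required absorption A₂ = 0.161 × 2128 / 0.86 = 398.381 sabins.
Additional absorption ΔA = 398.381 − 249.055 = 149.3 sabins.

149.3 sabins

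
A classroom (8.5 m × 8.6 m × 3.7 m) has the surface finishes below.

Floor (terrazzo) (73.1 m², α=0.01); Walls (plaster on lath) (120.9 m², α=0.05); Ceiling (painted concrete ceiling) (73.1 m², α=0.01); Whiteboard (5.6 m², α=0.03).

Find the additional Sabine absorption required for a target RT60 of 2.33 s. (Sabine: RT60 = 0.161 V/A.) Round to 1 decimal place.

11.0 sabins

Equivalent absorption area: A₁ = 73.1×0.01 + 120.9×0.05 + 73.1×0.01 + 5.6×0.03 = 7.675 m².
V = 270.47 m³. Required absorption A₂ = 0.161 × 270.47 / 2.33 = 18.689 sabins.
Shortfall: 18.689 − 7.675 = 11.0 sabins.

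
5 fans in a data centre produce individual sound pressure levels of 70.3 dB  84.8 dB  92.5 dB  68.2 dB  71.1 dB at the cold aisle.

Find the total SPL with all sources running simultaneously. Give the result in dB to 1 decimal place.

93.2 dB

Σ 10^(Lᵢ/10) = 2.11e+09.
Combined level = 10 log₁₀(2.11e+09) = 93.2 dB.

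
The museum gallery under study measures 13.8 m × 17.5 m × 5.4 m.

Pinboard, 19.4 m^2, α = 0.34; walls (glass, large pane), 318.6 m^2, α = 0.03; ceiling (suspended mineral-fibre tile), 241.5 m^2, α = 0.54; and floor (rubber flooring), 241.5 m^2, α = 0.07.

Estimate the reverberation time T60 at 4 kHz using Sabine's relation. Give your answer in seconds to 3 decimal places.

A = Σ Sᵢαᵢ = 19.4·0.34 + 318.6·0.03 + 241.5·0.54 + 241.5·0.07 = 163.469 sabins.
V = 13.8·17.5·5.4 = 1304.1 m³.
T = 0.161 V/A = 0.161·1304.1/163.469 = 1.284 s.

1.284 seconds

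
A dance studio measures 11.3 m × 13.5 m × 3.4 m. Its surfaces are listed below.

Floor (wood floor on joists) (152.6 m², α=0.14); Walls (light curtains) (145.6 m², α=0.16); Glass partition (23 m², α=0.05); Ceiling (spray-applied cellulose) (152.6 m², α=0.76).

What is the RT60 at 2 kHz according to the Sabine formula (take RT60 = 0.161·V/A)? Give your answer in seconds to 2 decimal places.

0.52 s

Summing Sᵢαᵢ: 21.364 + 23.296 + 1.150 + 115.976 → A = 161.786 sabins.
Room volume: 518.67 m³.
Sabine: RT60 = 0.161 × 518.67 / 161.786 = 0.52 s.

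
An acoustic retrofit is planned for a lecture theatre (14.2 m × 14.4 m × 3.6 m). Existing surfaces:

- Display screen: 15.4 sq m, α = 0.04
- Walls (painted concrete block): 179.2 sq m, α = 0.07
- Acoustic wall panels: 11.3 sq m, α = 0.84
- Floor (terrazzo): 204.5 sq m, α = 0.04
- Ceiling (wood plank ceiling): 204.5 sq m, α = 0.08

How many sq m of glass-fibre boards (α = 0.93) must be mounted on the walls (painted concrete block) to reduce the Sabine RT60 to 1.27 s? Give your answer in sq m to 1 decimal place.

53.6

A₁ = Σ Sᵢαᵢ = 15.4·0.04 + 179.2·0.07 + 11.3·0.84 + 204.5·0.04 + 204.5·0.08 = 47.192 sabins.
V = 736.128 m³. Target absorption A₂ = 0.161 × 736.128 / 1.27 = 93.320 sabins.
ΔA needed = 93.320 − 47.192 = 46.128 sabins.
Net gain per sq m: Δα = 0.93 − 0.07 = 0.86.
Panel area = 46.128 / 0.86 = 53.6 sq m.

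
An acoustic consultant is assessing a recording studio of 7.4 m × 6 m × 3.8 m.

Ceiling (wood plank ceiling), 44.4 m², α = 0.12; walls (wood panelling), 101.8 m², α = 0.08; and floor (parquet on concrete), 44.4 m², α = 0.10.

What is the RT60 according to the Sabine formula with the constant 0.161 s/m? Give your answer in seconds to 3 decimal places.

1.517 s

Equivalent absorption area: A = 44.4×0.12 + 101.8×0.08 + 44.4×0.10 = 17.912 m².
Volume V = 7.4 × 6 × 3.8 = 168.72 m³.
RT60 = 0.161 · V / A = 0.161 × 168.72 / 17.912 = 1.517 s.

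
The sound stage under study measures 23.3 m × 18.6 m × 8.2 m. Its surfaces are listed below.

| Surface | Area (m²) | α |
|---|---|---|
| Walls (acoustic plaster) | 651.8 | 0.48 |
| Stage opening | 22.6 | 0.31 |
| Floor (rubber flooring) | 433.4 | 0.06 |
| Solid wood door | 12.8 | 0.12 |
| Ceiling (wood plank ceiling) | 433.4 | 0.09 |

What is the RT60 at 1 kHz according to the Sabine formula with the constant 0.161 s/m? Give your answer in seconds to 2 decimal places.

1.48 s

Total absorption A = 651.8×0.48 + 22.6×0.31 + 433.4×0.06 + 12.8×0.12 + 433.4×0.09
  = 312.864 + 7.006 + 26.004 + 1.536 + 39.006 = 386.416 m² sabins.
Volume V = 23.3 × 18.6 × 8.2 = 3553.716 m³.
RT60 = 0.161 · V / A = 0.161 × 3553.716 / 386.416 = 1.48 s.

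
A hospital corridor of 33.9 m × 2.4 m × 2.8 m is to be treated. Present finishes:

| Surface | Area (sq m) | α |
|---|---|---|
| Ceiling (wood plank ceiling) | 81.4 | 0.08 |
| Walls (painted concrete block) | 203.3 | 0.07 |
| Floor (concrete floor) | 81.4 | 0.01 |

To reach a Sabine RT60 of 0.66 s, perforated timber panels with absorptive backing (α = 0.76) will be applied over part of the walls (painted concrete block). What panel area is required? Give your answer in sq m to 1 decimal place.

Summing Sᵢαᵢ: 6.512 + 14.231 + 0.814 → A₁ = 21.557 sabins.
Required A₂ = 0.161·227.808/0.66 = 55.571 sabins.
Absorption to add: 55.571 − 21.557 = 34.014 sabins.
Net gain per sq m: Δα = 0.76 − 0.07 = 0.69.
Area = ΔA/Δα = 34.014/0.69 = 49.3 sq m.

49.3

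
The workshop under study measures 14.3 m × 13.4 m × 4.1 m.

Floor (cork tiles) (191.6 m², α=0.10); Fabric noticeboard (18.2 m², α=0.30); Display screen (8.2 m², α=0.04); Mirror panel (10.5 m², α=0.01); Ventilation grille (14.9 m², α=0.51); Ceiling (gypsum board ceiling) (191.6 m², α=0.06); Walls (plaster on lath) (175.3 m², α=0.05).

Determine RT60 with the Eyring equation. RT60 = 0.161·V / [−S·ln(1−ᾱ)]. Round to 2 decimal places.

2.29 sec

Total surface area S = 191.6 + 18.2 + 8.2 + 10.5 + 14.9 + 191.6 + 175.3 = 610.3 m².
Absorption A = 191.6·0.10 + 18.2·0.30 + 8.2·0.04 + 10.5·0.01 + 14.9·0.51 + 191.6·0.06 + 175.3·0.05 = 52.913 sabins.
ᾱ = 52.913 / 610.3 = 0.0867.
Eyring denominator: −S ln(1−ᾱ) = 55.349.
V = 14.3 × 13.4 × 4.1 = 785.642 m³.
T = 0.161·V/[−S·ln(1−ᾱ)] = 0.161·785.642/55.349 = 2.29 s.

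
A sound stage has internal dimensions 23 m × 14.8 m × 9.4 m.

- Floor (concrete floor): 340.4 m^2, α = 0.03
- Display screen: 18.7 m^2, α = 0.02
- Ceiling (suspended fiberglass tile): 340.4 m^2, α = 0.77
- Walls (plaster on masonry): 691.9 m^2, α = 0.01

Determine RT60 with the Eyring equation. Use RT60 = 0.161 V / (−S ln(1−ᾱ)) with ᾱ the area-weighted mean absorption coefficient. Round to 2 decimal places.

1.65 sec

S = Σ Sᵢ = 1391.4 m^2.
Absorption A = 340.4×0.03 + 18.7×0.02 + 340.4×0.77 + 691.9×0.01 = 279.613 sabins.
ᾱ = 279.613 / 1391.4 = 0.2010.
Eyring denominator: −S ln(1−ᾱ) = 312.222.
V = 23 × 14.8 × 9.4 = 3199.76 m³.
T = 0.161·V/[−S·ln(1−ᾱ)] = 0.161·3199.76/312.222 = 1.65 s.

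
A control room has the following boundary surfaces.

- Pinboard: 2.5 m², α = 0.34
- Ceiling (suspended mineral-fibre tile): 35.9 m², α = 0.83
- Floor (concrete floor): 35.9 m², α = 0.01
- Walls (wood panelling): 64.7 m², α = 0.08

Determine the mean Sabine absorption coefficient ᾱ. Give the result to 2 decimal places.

S = Σ Sᵢ = 2.5 + 35.9 + 35.9 + 64.7 = 139.0 m².
Weighted sum Σ Sα = 36.182.
ᾱ = 36.182 / 139.0 = 0.26.

0.26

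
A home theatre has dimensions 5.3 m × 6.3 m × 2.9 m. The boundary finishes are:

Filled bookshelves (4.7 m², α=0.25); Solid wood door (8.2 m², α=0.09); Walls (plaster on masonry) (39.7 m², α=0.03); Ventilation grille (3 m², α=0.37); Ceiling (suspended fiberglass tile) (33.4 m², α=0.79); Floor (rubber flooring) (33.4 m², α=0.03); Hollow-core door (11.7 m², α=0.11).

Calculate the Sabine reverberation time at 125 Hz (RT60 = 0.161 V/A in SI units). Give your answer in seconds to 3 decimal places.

0.474 seconds

Equivalent absorption area: A = 4.7*0.25 + 8.2*0.09 + 39.7*0.03 + 3*0.37 + 33.4*0.79 + 33.4*0.03 + 11.7*0.11 = 32.889 m².
V = 5.3·6.3·2.9 = 96.831 m³.
T = 0.161 V/A = 0.161·96.831/32.889 = 0.474 s.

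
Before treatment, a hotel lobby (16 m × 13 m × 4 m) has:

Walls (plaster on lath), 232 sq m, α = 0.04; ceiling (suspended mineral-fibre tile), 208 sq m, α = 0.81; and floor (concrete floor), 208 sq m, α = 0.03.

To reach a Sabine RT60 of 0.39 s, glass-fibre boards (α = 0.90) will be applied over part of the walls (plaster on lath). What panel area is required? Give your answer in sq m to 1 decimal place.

Total absorption A₁ = 232·0.04 + 208·0.81 + 208·0.03
  = 9.280 + 168.480 + 6.240 = 184.000 sq m sabins.
V = 832 m³. Target absorption A₂ = 0.161 × 832 / 0.39 = 343.467 sabins.
ΔA needed = 343.467 − 184.000 = 159.467 sabins.
Net gain per sq m: Δα = 0.90 − 0.04 = 0.86.
Area = ΔA/Δα = 159.467/0.86 = 185.4 sq m.

185.4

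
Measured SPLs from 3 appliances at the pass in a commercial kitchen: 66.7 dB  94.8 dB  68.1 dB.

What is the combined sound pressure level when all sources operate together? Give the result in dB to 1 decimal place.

Converting to relative power and adding: 10^(66.7/10) + 10^(94.8/10) + 10^(68.1/10) = 3.031e+09.
Combined level = 10 log₁₀(3.031e+09) = 94.8 dB.

94.8 dB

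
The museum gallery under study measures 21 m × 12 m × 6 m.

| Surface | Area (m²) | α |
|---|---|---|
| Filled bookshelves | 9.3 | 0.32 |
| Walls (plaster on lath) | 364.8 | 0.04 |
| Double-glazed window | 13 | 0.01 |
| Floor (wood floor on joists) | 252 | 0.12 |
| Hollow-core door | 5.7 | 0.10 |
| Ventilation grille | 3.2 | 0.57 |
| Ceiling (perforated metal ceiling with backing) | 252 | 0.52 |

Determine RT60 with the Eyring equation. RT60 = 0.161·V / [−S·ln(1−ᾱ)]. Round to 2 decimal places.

Total surface area S = 9.3 + 364.8 + 13 + 252 + 5.7 + 3.2 + 252 = 900.0 m².
Σ(Sᵢαᵢ) = 9.3×0.32 + 364.8×0.04 + 13×0.01 + 252×0.12 + 5.7×0.10 + 3.2×0.57 + 252×0.52 = 181.372.
Mean coefficient ᾱ = A/S = 0.2015.
Eyring denominator: −S ln(1−ᾱ) = 202.518.
V = 21 × 12 × 6 = 1512 m³.
T = 0.161·V/[−S·ln(1−ᾱ)] = 0.161·1512/202.518 = 1.20 s.

1.20 s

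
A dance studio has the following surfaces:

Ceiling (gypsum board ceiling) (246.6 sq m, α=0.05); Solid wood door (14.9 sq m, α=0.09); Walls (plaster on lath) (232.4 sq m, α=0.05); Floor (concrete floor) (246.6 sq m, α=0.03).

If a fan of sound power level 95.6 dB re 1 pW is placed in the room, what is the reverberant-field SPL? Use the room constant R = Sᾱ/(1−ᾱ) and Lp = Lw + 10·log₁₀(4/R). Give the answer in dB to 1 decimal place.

86.3 dB

Σ(Sᵢαᵢ) = 246.6×0.05 + 14.9×0.09 + 232.4×0.05 + 246.6×0.03 = 32.689; total area S = 740.5 sq m.
ᾱ = 0.0441, so room constant R = A/(1−ᾱ) = 34.197 sq m.
Lp = Lw + 10 log₁₀(4/R) = 95.6 -9.32 = 86.3 dB.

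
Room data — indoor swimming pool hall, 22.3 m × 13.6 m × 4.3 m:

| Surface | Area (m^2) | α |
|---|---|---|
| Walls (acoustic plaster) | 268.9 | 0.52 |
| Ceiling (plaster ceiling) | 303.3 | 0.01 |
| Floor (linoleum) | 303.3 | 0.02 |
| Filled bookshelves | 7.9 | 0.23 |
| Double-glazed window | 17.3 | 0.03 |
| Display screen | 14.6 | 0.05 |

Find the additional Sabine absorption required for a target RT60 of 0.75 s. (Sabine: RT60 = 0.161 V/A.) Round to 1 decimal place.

128.0 sabins

A₁ = Σ Sᵢαᵢ = 268.9*0.52 + 303.3*0.01 + 303.3*0.02 + 7.9*0.23 + 17.3*0.03 + 14.6*0.05 = 151.993 sabins.
Target A₂ = 0.161·1304.104/0.75 = 279.948 sabins (V = 1304.104 m³).
ΔA = A₂ − A₁ = 279.948 − 151.993 = 128.0 sabins.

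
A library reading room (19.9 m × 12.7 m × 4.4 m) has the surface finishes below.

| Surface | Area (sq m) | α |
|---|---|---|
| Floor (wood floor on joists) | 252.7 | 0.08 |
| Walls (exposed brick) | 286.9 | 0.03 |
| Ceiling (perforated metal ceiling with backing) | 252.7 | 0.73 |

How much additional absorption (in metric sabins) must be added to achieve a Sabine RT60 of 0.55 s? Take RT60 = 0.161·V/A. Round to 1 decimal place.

Equivalent absorption area: A₁ = 252.7*0.08 + 286.9*0.03 + 252.7*0.73 = 213.294 sq m.
For T = 0.55 s, need A₂ = 0.161·V/T = 0.161·1112.012/0.55 = 325.516 sabins.
Shortfall: 325.516 − 213.294 = 112.2 sabins.

112.2 sabins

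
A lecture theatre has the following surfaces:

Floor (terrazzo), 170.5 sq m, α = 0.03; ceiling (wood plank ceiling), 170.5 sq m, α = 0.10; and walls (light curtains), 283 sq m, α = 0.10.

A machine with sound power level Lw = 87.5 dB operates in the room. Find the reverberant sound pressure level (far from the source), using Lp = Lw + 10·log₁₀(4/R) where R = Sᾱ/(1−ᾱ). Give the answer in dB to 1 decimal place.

76.1 dB

A = 50.465 sabins; S = 624.0 sq m.
ᾱ = 0.0809, so room constant R = A/(1−ᾱ) = 54.907 sq m.
Lp = 87.5 + 10·log₁₀(4/54.907) = 87.5 + (-11.38) = 76.1 dB.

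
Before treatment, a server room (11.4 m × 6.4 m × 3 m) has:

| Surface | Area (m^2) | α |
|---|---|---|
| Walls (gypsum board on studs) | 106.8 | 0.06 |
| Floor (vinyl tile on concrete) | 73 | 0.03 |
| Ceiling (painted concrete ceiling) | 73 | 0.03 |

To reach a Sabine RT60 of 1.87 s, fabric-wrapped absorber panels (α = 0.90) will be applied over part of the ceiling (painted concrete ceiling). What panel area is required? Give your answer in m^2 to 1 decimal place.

9.3

Total absorption A₁ = 106.8*0.06 + 73*0.03 + 73*0.03
  = 6.408 + 2.190 + 2.190 = 10.788 m^2 sabins.
V = 218.88 m³. Target absorption A₂ = 0.161 × 218.88 / 1.87 = 18.845 sabins.
ΔA needed = 18.845 − 10.788 = 8.057 sabins.
Each m^2 of panel replacing the ceiling (painted concrete ceiling) adds (0.90 − 0.03) = 0.87 sabins.
Area = ΔA/Δα = 8.057/0.87 = 9.3 m^2.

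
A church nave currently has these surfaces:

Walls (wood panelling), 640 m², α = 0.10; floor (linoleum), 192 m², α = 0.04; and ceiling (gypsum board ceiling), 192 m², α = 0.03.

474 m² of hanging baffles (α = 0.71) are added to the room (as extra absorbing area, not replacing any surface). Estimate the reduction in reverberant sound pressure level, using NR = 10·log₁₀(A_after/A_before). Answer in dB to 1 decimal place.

7.3 dB

A_before = Σ Sᵢαᵢ = 640×0.10 + 192×0.04 + 192×0.03 = 77.440 sabins.
Treatment contributes 474·0.71 = 336.540 sabins.
A_after = 77.440 + 336.540 = 413.980 sabins.
NR = 10·log₁₀(413.980/77.440) = 7.3 dB.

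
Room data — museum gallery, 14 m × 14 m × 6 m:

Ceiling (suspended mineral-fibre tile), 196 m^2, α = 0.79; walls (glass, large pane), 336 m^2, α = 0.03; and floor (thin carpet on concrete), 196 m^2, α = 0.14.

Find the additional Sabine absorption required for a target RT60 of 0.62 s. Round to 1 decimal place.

Total absorption A₁ = 196×0.79 + 336×0.03 + 196×0.14
  = 154.840 + 10.080 + 27.440 = 192.360 m^2 sabins.
For T = 0.62 s, need A₂ = 0.161·V/T = 0.161·1176/0.62 = 305.381 sabins.
Additional absorption ΔA = 305.381 − 192.360 = 113.0 sabins.

113.0 sabins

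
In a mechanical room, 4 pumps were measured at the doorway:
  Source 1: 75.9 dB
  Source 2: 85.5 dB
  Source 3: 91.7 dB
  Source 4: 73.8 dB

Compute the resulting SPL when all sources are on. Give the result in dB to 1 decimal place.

92.8 dB

Sum in the linear (power) domain: Σ 10^(Lᵢ/10) = 10^(75.9/10) + 10^(85.5/10) + 10^(91.7/10) + 10^(73.8/10) = 1.897e+09.
Combined level = 10 log₁₀(1.897e+09) = 92.8 dB.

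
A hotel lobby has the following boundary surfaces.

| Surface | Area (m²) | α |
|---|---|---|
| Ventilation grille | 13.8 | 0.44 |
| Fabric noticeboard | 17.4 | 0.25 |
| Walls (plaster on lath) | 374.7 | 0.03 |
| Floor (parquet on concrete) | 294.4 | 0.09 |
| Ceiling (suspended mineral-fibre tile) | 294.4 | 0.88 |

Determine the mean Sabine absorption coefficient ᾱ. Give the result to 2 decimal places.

Total surface area S = 994.7 m².
Weighted sum Σ Sα = 307.231.
ᾱ = 307.231 / 994.7 = 0.31.

0.31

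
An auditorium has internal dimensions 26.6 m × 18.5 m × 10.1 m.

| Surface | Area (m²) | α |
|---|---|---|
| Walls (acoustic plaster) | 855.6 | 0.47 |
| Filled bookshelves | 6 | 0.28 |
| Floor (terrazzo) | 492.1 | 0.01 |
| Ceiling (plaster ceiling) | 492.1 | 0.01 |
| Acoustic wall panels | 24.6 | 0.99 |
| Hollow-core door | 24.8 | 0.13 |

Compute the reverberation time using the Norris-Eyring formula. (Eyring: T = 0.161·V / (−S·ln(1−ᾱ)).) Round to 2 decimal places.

1.59 s

S = Σ Sᵢ = 1895.2 m².
Absorption A = 855.6·0.47 + 6·0.28 + 492.1·0.01 + 492.1·0.01 + 24.6·0.99 + 24.8·0.13 = 441.232 sabins.
Mean coefficient ᾱ = A/S = 0.2328.
−S·ln(1−ᾱ) = −1895.2 × ln(1 − 0.2328) = 502.243.
V = 26.6 × 18.5 × 10.1 = 4970.21 m³.
RT60 = 0.161 × 4970.21 / 502.243 = 1.59 s.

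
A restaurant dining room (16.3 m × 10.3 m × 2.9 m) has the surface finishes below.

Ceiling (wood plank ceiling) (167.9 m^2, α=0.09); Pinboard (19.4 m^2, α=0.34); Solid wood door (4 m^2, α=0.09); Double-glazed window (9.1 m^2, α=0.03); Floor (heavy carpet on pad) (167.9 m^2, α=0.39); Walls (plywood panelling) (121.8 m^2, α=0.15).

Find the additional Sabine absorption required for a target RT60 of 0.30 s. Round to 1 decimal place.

155.2 sabins

Total absorption A₁ = 167.9*0.09 + 19.4*0.34 + 4*0.09 + 9.1*0.03 + 167.9*0.39 + 121.8*0.15
  = 15.111 + 6.596 + 0.360 + 0.273 + 65.481 + 18.270 = 106.091 m^2 sabins.
Target A₂ = 0.161·486.881/0.30 = 261.293 sabins (V = 486.881 m³).
Additional absorption ΔA = 261.293 − 106.091 = 155.2 sabins.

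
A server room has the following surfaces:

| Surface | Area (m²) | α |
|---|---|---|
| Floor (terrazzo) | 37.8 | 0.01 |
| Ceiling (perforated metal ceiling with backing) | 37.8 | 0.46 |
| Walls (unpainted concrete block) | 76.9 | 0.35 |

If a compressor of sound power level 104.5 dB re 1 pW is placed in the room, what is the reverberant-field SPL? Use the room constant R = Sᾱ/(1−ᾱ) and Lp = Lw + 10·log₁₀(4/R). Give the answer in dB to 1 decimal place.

92.5 dB

Σ(Sᵢαᵢ) = 37.8·0.01 + 37.8·0.46 + 76.9·0.35 = 44.681; total area S = 152.5 m².
ᾱ = 0.2930, so room constant R = A/(1−ᾱ) = 63.198 m².
Lp = Lw + 10 log₁₀(4/R) = 104.5 -11.99 = 92.5 dB.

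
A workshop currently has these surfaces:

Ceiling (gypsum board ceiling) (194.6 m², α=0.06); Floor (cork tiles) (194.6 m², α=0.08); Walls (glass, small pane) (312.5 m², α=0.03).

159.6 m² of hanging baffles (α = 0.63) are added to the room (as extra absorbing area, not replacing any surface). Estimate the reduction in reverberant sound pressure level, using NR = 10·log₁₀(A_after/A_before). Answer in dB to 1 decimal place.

5.7 dB

Total absorption A_before = 194.6*0.06 + 194.6*0.08 + 312.5*0.03
  = 11.676 + 15.568 + 9.375 = 36.619 m² sabins.
Treatment contributes 159.6·0.63 = 100.548 sabins.
New total A_after = 137.167 sabins.
NR = 10·log₁₀(137.167/36.619) = 5.7 dB.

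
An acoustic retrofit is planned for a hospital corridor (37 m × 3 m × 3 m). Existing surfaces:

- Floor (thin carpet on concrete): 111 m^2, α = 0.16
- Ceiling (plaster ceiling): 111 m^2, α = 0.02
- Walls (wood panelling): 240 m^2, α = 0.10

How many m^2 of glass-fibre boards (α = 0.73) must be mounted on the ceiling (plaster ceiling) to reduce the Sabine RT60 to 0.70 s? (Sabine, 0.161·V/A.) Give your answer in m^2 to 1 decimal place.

Equivalent absorption area: A₁ = 111*0.16 + 111*0.02 + 240*0.10 = 43.980 m^2.
V = 333 m³. Target absorption A₂ = 0.161 × 333 / 0.70 = 76.590 sabins.
ΔA needed = 76.590 − 43.980 = 32.610 sabins.
Each m^2 of panel replacing the ceiling (plaster ceiling) adds (0.73 − 0.02) = 0.71 sabins.
Area = ΔA/Δα = 32.610/0.71 = 45.9 m^2.

45.9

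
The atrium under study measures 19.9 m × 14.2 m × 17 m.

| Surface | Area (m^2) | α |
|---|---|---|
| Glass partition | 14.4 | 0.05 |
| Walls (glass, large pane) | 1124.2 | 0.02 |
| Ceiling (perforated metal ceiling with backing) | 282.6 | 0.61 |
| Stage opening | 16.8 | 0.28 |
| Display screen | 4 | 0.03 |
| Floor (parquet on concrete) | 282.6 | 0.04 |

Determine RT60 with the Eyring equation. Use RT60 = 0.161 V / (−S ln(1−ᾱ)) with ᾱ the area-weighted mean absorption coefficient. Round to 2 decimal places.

3.42 seconds

Total surface area S = 14.4 + 1124.2 + 282.6 + 16.8 + 4 + 282.6 = 1724.6 m^2.
Absorption A = 14.4·0.05 + 1124.2·0.02 + 282.6·0.61 + 16.8·0.28 + 4·0.03 + 282.6·0.04 = 211.718 sabins.
ᾱ = 211.718 / 1724.6 = 0.1228.
−S·ln(1−ᾱ) = −1724.6 × ln(1 − 0.1228) = 225.958.
V = 19.9 × 14.2 × 17 = 4803.86 m³.
RT60 = 0.161 × 4803.86 / 225.958 = 3.42 s.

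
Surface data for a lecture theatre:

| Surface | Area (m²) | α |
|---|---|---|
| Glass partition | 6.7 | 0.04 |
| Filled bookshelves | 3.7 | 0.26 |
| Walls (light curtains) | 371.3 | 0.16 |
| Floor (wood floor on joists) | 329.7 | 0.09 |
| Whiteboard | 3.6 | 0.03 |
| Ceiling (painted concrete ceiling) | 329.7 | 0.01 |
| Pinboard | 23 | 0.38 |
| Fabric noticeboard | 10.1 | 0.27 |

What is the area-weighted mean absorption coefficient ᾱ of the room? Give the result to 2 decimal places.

Total surface area S = 1077.8 m².
Σ(Sᵢαᵢ) = 6.7*0.04 + 3.7*0.26 + 371.3*0.16 + 329.7*0.09 + 3.6*0.03 + 329.7*0.01 + 23*0.38 + 10.1*0.27 = 105.183.
ᾱ = A/S = 0.10.

0.10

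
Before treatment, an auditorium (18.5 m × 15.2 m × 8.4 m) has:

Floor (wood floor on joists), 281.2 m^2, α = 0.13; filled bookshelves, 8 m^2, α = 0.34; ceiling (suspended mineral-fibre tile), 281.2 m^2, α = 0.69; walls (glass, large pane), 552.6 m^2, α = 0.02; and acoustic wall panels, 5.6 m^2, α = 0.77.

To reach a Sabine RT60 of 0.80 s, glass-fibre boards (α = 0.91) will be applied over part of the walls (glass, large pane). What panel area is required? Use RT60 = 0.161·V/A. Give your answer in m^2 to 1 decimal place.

254.7

Equivalent absorption area: A₁ = 281.2*0.13 + 8*0.34 + 281.2*0.69 + 552.6*0.02 + 5.6*0.77 = 248.668 m^2.
V = 2362.08 m³. Target absorption A₂ = 0.161 × 2362.08 / 0.80 = 475.369 sabins.
Absorption to add: 475.369 − 248.668 = 226.701 sabins.
Net gain per m^2: Δα = 0.91 − 0.02 = 0.89.
Panel area = 226.701 / 0.89 = 254.7 m^2.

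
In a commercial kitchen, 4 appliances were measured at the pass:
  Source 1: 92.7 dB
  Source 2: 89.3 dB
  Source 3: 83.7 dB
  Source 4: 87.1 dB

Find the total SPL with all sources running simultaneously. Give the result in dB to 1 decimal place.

95.4 dB

Converting to relative power and adding: 10^(92.7/10) + 10^(89.3/10) + 10^(83.7/10) + 10^(87.1/10) = 3.461e+09.
Combined level = 10 log₁₀(3.461e+09) = 95.4 dB.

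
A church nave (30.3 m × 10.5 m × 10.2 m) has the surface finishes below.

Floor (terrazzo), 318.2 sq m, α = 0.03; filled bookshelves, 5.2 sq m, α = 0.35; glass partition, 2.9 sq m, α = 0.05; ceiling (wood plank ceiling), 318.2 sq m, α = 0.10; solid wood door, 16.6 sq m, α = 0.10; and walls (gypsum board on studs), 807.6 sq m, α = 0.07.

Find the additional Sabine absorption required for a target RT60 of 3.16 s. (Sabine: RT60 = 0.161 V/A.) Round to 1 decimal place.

Summing Sᵢαᵢ: 9.546 + 1.820 + 0.145 + 31.820 + 1.660 + 56.532 → A₁ = 101.523 sabins.
For T = 3.16 s, need A₂ = 0.161·V/T = 0.161·3245.13/3.16 = 165.337 sabins.
Shortfall: 165.337 − 101.523 = 63.8 sabins.

63.8 sabins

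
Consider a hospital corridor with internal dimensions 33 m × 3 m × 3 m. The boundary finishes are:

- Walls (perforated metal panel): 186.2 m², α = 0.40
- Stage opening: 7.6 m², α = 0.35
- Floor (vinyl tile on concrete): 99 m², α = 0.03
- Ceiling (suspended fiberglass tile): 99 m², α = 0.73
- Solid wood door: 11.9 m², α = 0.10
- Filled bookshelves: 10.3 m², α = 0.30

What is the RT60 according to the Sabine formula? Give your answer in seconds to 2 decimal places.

Summing Sᵢαᵢ: 74.480 + 2.660 + 2.970 + 72.270 + 1.190 + 3.090 → A = 156.660 sabins.
V = 33·3·3 = 297 m³.
Sabine: RT60 = 0.161 × 297 / 156.660 = 0.31 s.

0.31 seconds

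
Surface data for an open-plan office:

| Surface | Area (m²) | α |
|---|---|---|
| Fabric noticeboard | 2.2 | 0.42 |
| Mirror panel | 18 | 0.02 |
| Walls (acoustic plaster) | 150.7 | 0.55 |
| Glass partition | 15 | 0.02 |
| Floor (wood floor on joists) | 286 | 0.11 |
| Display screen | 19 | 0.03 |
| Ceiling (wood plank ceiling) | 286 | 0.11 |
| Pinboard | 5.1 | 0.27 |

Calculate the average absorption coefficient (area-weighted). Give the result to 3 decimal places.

0.191

S = Σ Sᵢ = 2.2 + 18 + 150.7 + 15 + 286 + 19 + 286 + 5.1 = 782.0 m².
Weighted sum Σ Sα = 149.336.
ᾱ = A/S = 0.191.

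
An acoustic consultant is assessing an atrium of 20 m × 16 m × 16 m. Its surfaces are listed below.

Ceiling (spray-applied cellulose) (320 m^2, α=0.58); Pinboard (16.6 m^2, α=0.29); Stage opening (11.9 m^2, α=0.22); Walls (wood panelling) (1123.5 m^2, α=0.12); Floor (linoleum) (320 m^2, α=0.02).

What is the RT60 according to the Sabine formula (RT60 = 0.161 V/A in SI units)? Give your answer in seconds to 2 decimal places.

Summing Sᵢαᵢ: 185.600 + 4.814 + 2.618 + 134.820 + 6.400 → A = 334.252 sabins.
Volume V = 20 × 16 × 16 = 5120 m³.
RT60 = 0.161 · V / A = 0.161 × 5120 / 334.252 = 2.47 s.

2.47 s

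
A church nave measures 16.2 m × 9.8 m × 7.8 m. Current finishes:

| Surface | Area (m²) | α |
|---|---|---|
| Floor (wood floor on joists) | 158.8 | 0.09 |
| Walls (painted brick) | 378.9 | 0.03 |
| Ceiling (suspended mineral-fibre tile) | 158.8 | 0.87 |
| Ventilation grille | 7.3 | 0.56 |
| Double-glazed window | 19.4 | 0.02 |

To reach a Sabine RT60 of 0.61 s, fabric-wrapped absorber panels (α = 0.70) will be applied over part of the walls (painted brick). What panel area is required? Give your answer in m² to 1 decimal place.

Equivalent absorption area: A₁ = 158.8·0.09 + 378.9·0.03 + 158.8·0.87 + 7.3·0.56 + 19.4·0.02 = 168.291 m².
Required A₂ = 0.161·1238.328/0.61 = 326.837 sabins.
ΔA needed = 326.837 − 168.291 = 158.546 sabins.
Each m² of panel replacing the walls (painted brick) adds (0.70 − 0.03) = 0.67 sabins.
Panel area = 158.546 / 0.67 = 236.6 m².

236.6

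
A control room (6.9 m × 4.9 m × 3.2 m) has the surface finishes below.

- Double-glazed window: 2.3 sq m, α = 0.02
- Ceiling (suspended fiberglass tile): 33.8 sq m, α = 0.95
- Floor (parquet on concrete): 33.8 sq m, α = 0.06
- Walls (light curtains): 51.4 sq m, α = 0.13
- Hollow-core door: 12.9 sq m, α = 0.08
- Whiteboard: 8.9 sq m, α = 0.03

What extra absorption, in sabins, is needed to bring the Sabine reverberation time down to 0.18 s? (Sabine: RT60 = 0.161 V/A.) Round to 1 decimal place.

54.6 sabins

Total absorption A₁ = 2.3·0.02 + 33.8·0.95 + 33.8·0.06 + 51.4·0.13 + 12.9·0.08 + 8.9·0.03
  = 0.046 + 32.110 + 2.028 + 6.682 + 1.032 + 0.267 = 42.165 sq m sabins.
For T = 0.18 s, need A₂ = 0.161·V/T = 0.161·108.192/0.18 = 96.772 sabins.
Additional absorption ΔA = 96.772 − 42.165 = 54.6 sabins.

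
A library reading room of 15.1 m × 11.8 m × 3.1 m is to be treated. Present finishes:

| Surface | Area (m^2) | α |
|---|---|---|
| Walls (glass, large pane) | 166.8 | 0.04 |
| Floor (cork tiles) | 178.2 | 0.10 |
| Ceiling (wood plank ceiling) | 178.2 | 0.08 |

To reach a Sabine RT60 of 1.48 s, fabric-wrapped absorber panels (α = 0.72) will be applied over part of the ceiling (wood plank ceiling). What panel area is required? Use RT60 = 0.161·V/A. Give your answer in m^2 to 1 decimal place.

33.3

Total absorption A₁ = 166.8×0.04 + 178.2×0.10 + 178.2×0.08
  = 6.672 + 17.820 + 14.256 = 38.748 m^2 sabins.
Required A₂ = 0.161·552.358/1.48 = 60.088 sabins.
Absorption to add: 60.088 − 38.748 = 21.340 sabins.
Net gain per m^2: Δα = 0.72 − 0.08 = 0.64.
Area = ΔA/Δα = 21.340/0.64 = 33.3 m^2.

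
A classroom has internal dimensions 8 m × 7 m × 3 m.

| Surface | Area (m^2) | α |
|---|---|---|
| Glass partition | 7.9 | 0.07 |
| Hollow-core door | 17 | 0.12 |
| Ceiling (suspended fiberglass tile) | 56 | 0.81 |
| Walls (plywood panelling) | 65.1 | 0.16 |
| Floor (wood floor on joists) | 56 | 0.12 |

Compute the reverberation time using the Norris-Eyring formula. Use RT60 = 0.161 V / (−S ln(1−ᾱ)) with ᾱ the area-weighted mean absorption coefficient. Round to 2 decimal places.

S = Σ Sᵢ = 202.0 m^2.
Σ(Sᵢαᵢ) = 7.9·0.07 + 17·0.12 + 56·0.81 + 65.1·0.16 + 56·0.12 = 65.089.
ᾱ = 65.089 / 202.0 = 0.3222.
Eyring denominator: −S ln(1−ᾱ) = 78.558.
V = 8 × 7 × 3 = 168 m³.
RT60 = 0.161 × 168 / 78.558 = 0.34 s.

0.34 s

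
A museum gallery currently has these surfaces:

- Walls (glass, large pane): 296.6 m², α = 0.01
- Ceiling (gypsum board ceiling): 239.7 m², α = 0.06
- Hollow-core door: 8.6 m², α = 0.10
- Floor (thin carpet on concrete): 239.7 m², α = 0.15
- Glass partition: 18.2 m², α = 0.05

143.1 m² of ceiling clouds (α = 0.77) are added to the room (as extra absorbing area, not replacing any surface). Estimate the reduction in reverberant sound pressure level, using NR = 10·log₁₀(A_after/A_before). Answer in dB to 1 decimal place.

4.8 dB

A_before = Σ Sᵢαᵢ = 296.6·0.01 + 239.7·0.06 + 8.6·0.10 + 239.7·0.15 + 18.2·0.05 = 55.073 sabins.
Added absorption = 143.1 × 0.77 = 110.187 sabins.
New total A_after = 165.260 sabins.
Reduction = 10 log₁₀(A_after/A_before) = 10 log₁₀(3.0007) = 4.8 dB.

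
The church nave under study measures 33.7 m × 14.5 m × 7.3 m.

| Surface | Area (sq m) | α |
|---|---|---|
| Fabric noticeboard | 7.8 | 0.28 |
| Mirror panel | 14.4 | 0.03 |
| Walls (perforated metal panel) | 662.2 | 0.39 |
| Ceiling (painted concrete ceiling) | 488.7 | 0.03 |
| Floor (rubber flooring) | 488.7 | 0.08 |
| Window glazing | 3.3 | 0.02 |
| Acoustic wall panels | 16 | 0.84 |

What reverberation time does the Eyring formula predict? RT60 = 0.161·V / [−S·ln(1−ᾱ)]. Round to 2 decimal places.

Total surface area S = 7.8 + 14.4 + 662.2 + 488.7 + 488.7 + 3.3 + 16 = 1681.1 sq m.
Σ(Sᵢαᵢ) = 7.8·0.28 + 14.4·0.03 + 662.2·0.39 + 488.7·0.03 + 488.7·0.08 + 3.3·0.02 + 16·0.84 = 328.137.
ᾱ = 328.137 / 1681.1 = 0.1952.
Eyring denominator: −S ln(1−ᾱ) = 365.070.
V = 33.7 × 14.5 × 7.3 = 3567.145 m³.
RT60 = 0.161 × 3567.145 / 365.070 = 1.57 s.

1.57 seconds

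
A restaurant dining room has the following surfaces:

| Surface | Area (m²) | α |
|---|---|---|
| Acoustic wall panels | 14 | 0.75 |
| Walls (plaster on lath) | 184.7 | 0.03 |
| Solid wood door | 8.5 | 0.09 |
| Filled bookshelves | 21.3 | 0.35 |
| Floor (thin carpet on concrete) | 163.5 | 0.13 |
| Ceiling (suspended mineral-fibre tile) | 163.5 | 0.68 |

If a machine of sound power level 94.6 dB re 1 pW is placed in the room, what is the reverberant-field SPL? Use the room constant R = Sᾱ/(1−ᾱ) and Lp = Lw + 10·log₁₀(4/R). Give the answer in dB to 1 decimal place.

A = 156.696 sabins; S = 555.5 m².
ᾱ = 156.696/555.5 = 0.2821; R = Sᾱ/(1−ᾱ) = 156.696/(1−0.2821) = 218.270 m².
Lp = 94.6 + 10·log₁₀(4/218.270) = 94.6 + (-17.37) = 77.2 dB.

77.2 dB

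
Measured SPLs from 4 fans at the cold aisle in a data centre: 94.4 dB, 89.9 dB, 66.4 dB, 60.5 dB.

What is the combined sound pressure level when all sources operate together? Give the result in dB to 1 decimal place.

Converting to relative power and adding: 10^(94.4/10) + 10^(89.9/10) + 10^(66.4/10) + 10^(60.5/10) = 3.737e+09.
Back to dB: 10·log₁₀ Σ = 95.7 dB.

95.7 dB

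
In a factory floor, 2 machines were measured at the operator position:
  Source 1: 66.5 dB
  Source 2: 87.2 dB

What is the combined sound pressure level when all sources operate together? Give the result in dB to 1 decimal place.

87.2 dB

Sum in the linear (power) domain: Σ 10^(Lᵢ/10) = 10^(66.5/10) + 10^(87.2/10) = 5.293e+08.
L_total = 10·log₁₀(5.293e+08) = 87.2 dB.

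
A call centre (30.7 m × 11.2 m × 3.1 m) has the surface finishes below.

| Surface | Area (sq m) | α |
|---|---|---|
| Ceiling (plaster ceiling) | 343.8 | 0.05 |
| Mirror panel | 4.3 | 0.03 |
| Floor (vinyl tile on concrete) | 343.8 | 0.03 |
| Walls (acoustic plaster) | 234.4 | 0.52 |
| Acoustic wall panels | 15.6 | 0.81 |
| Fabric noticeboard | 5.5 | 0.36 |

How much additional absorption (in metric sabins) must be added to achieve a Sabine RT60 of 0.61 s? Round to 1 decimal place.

117.2 sabins

Summing Sᵢαᵢ: 17.190 + 0.129 + 10.314 + 121.888 + 12.636 + 1.980 → A₁ = 164.137 sabins.
V = 1065.904 m³. Required absorption A₂ = 0.161 × 1065.904 / 0.61 = 281.329 sabins.
Additional absorption ΔA = 281.329 − 164.137 = 117.2 sabins.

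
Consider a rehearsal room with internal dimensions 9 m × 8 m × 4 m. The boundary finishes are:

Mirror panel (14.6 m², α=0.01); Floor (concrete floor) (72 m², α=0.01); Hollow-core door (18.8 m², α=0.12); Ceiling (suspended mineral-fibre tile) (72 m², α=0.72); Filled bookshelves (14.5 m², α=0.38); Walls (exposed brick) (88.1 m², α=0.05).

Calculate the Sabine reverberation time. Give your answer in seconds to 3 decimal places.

A = Σ Sᵢαᵢ = 14.6*0.01 + 72*0.01 + 18.8*0.12 + 72*0.72 + 14.5*0.38 + 88.1*0.05 = 64.877 sabins.
Volume V = 9 × 8 × 4 = 288 m³.
RT60 = 0.161 · V / A = 0.161 × 288 / 64.877 = 0.715 s.

0.715 sec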